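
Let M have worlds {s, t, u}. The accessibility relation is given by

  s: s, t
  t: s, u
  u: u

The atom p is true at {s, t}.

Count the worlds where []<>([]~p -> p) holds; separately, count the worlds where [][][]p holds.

1 and 0

For []<>([]~p -> p):
s: successors {s, t}; <>([]~p -> p) there: s:T, t:T. ✓
t: successors {s, u}; <>([]~p -> p) there: s:T, u:F. ✗
u: successors {u}; <>([]~p -> p) there: u:F. ✗
— 1 world.
For [][][]p:
s: successors {s, t}; [][]p there: s:F, t:F. ✗
t: successors {s, u}; [][]p there: s:F, u:F. ✗
u: successors {u}; [][]p there: u:F. ✗
— 0 worlds.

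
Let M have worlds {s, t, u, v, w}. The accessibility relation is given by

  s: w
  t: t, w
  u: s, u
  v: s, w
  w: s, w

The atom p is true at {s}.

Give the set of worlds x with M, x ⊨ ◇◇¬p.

s: successors {w}; ◇¬p there: w:T. ✓
t: successors {t, w}; ◇¬p there: t:T, w:T. ✓
u: successors {s, u}; ◇¬p there: s:T, u:T. ✓
v: successors {s, w}; ◇¬p there: s:T, w:T. ✓
w: successors {s, w}; ◇¬p there: s:T, w:T. ✓

{s, t, u, v, w}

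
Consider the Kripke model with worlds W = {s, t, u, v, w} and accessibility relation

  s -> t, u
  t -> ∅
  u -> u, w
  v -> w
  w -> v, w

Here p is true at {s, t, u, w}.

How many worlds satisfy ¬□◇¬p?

3

s: □◇¬p is F. ✓
t: □◇¬p is T. ✗
u: □◇¬p is F. ✓
v: □◇¬p is T. ✗
w: □◇¬p is F. ✓
Satisfying worlds: {s, u, w}.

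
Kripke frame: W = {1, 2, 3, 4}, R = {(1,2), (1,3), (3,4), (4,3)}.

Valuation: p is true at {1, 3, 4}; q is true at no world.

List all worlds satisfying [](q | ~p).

{2}

1: successors {2, 3}; q | ~p there: 2:T, 3:F. ✗
2: no successors, so [](q | ~p) holds vacuously. ✓
3: successors {4}; q | ~p there: 4:F. ✗
4: successors {3}; q | ~p there: 3:F. ✗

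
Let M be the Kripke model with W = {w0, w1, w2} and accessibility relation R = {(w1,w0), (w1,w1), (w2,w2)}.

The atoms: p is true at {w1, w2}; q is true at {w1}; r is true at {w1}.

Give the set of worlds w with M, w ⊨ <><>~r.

w0: no successors, so <><>~r fails. ✗
w1: successors {w0, w1}; <>~r there: w0:F, w1:T. ✓
w2: successors {w2}; <>~r there: w2:T. ✓

{w1, w2}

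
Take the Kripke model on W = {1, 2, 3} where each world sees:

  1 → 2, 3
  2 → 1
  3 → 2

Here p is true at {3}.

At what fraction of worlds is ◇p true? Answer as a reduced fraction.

1: successors {2, 3}; p there: 2:F, 3:T. ✓
2: successors {1}; p there: 1:F. ✗
3: successors {2}; p there: 2:F. ✗
That's 1 of 3 worlds, so 1/3.

1/3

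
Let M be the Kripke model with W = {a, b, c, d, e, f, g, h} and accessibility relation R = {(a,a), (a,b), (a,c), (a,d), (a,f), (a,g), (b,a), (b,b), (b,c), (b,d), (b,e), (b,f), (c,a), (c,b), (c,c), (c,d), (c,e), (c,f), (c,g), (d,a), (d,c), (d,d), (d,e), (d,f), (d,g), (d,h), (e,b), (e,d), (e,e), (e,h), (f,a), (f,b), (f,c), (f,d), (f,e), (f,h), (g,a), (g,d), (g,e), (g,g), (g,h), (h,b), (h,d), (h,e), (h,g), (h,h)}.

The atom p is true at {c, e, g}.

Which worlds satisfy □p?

∅

a: successors {a, b, c, d, f, g}; p there: a:F, b:F, c:T, d:F, f:F, g:T. ✗
b: successors {a, b, c, d, e, f}; p there: a:F, b:F, c:T, d:F, e:T, f:F. ✗
c: successors {a, b, c, d, e, f, g}; p there: a:F, b:F, c:T, d:F, e:T, f:F, g:T. ✗
d: successors {a, c, d, e, f, g, h}; p there: a:F, c:T, d:F, e:T, f:F, g:T, h:F. ✗
e: successors {b, d, e, h}; p there: b:F, d:F, e:T, h:F. ✗
f: successors {a, b, c, d, e, h}; p there: a:F, b:F, c:T, d:F, e:T, h:F. ✗
g: successors {a, d, e, g, h}; p there: a:F, d:F, e:T, g:T, h:F. ✗
h: successors {b, d, e, g, h}; p there: b:F, d:F, e:T, g:T, h:F. ✗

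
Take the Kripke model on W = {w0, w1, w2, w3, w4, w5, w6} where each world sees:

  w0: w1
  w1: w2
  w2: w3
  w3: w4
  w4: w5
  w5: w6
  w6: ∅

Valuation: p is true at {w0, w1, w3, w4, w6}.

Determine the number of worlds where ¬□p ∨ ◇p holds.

w0: ¬□p is F, ◇p is T. ✓
w1: ¬□p is T, ◇p is F. ✓
w2: ¬□p is F, ◇p is T. ✓
w3: ¬□p is F, ◇p is T. ✓
w4: ¬□p is T, ◇p is F. ✓
w5: ¬□p is F, ◇p is T. ✓
w6: ¬□p is F, ◇p is F. ✗
Satisfying worlds: {w0, w1, w2, w3, w4, w5}.

6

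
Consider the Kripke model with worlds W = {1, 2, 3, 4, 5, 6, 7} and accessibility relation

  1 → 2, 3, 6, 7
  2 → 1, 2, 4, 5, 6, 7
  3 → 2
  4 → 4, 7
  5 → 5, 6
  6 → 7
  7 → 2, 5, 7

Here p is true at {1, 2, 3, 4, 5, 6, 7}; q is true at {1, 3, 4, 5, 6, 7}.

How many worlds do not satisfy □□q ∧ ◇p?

6

1: □□q is F, ◇p is T. ✗
2: □□q is F, ◇p is T. ✗
3: □□q is F, ◇p is T. ✗
4: □□q is F, ◇p is T. ✗
5: □□q is T, ◇p is T. ✓
6: □□q is F, ◇p is T. ✗
7: □□q is F, ◇p is T. ✗
Satisfying worlds: {5}.
So □□q ∧ ◇p fails at the other 6 worlds.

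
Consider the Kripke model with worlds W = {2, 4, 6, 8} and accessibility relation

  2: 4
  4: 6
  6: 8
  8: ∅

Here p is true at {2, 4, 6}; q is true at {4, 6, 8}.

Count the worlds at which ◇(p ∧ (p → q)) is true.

2: successors {4}; p ∧ (p → q) there: 4:T. ✓
4: successors {6}; p ∧ (p → q) there: 6:T. ✓
6: successors {8}; p ∧ (p → q) there: 8:F. ✗
8: no successors, so ◇(p ∧ (p → q)) fails. ✗
Satisfying worlds: {2, 4}.

2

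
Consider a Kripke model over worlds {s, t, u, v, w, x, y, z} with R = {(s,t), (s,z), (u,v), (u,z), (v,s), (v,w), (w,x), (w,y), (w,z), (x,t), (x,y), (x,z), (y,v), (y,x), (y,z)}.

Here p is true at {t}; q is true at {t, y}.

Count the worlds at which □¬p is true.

s: successors {t, z}; ¬p there: t:F, z:T. ✗
t: no successors, so □¬p holds vacuously. ✓
u: successors {v, z}; ¬p there: v:T, z:T. ✓
v: successors {s, w}; ¬p there: s:T, w:T. ✓
w: successors {x, y, z}; ¬p there: x:T, y:T, z:T. ✓
x: successors {t, y, z}; ¬p there: t:F, y:T, z:T. ✗
y: successors {v, x, z}; ¬p there: v:T, x:T, z:T. ✓
z: no successors, so □¬p holds vacuously. ✓
Satisfying worlds: {t, u, v, w, y, z}.

6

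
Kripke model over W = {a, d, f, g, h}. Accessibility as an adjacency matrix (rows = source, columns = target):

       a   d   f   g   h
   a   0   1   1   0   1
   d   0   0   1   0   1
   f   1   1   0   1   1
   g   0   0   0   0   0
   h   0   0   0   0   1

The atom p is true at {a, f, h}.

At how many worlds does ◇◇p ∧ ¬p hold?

a: ◇◇p is T, ¬p is F. ✗
d: ◇◇p is T, ¬p is T. ✓
f: ◇◇p is T, ¬p is F. ✗
g: ◇◇p is F, ¬p is T. ✗
h: ◇◇p is T, ¬p is F. ✗
Satisfying worlds: {d}.

1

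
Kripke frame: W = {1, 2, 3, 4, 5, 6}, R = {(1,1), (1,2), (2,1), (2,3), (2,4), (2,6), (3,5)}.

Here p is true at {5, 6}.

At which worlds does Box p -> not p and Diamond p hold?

{1, 2, 3}

1: Box p is F, not p and Diamond p is F. ✓
2: Box p is F, not p and Diamond p is T. ✓
3: Box p is T, not p and Diamond p is T. ✓
4: Box p is T, not p and Diamond p is F. ✗
5: Box p is T, not p and Diamond p is F. ✗
6: Box p is T, not p and Diamond p is F. ✗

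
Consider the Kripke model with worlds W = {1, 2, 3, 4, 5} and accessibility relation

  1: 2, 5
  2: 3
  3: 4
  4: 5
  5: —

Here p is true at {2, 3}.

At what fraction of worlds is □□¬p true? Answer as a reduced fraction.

1: successors {2, 5}; □¬p there: 2:F, 5:T. ✗
2: successors {3}; □¬p there: 3:T. ✓
3: successors {4}; □¬p there: 4:T. ✓
4: successors {5}; □¬p there: 5:T. ✓
5: no successors, so □□¬p holds vacuously. ✓
That's 4 of 5 worlds, so 4/5.

4/5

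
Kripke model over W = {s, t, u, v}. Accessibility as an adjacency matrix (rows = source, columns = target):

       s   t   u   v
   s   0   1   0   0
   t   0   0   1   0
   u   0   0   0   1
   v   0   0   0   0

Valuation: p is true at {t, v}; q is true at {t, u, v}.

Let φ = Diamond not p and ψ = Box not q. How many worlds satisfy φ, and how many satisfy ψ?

1 and 1

For Diamond not p:
s: successors {t}; not p there: t:F. ✗
t: successors {u}; not p there: u:T. ✓
u: successors {v}; not p there: v:F. ✗
v: no successors, so Diamond not p fails. ✗
— 1 world.
For Box not q:
s: successors {t}; not q there: t:F. ✗
t: successors {u}; not q there: u:F. ✗
u: successors {v}; not q there: v:F. ✗
v: no successors, so Box not q holds vacuously. ✓
— 1 world.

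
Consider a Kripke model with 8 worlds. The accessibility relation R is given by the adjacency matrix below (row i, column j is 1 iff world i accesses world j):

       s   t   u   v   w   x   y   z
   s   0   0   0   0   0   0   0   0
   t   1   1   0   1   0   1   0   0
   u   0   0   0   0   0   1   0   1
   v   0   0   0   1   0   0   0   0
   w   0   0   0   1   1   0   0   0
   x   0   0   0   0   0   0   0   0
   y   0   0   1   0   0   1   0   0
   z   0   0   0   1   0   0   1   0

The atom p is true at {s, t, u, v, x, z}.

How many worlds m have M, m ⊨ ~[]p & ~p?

1

s: ~[]p is F, ~p is F. ✗
t: ~[]p is F, ~p is F. ✗
u: ~[]p is F, ~p is F. ✗
v: ~[]p is F, ~p is F. ✗
w: ~[]p is T, ~p is T. ✓
x: ~[]p is F, ~p is F. ✗
y: ~[]p is F, ~p is T. ✗
z: ~[]p is T, ~p is F. ✗
Satisfying worlds: {w}.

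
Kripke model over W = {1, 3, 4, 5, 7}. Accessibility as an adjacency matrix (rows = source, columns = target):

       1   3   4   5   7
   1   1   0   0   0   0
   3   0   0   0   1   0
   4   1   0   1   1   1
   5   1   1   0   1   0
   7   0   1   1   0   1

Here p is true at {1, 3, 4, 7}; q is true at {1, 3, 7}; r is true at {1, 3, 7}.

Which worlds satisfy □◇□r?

1: successors {1}; ◇□r there: 1:T. ✓
3: successors {5}; ◇□r there: 5:T. ✓
4: successors {1, 4, 5, 7}; ◇□r there: 1:T, 4:T, 5:T, 7:F. ✗
5: successors {1, 3, 5}; ◇□r there: 1:T, 3:F, 5:T. ✗
7: successors {3, 4, 7}; ◇□r there: 3:F, 4:T, 7:F. ✗

{1, 3}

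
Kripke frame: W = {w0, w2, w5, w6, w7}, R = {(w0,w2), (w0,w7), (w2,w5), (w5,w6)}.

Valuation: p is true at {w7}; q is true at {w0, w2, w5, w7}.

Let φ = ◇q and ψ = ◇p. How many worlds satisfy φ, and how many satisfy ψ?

2 and 1

For ◇q:
w0: successors {w2, w7}; q there: w2:T, w7:T. ✓
w2: successors {w5}; q there: w5:T. ✓
w5: successors {w6}; q there: w6:F. ✗
w6: no successors, so ◇q fails. ✗
w7: no successors, so ◇q fails. ✗
— 2 worlds.
For ◇p:
w0: successors {w2, w7}; p there: w2:F, w7:T. ✓
w2: successors {w5}; p there: w5:F. ✗
w5: successors {w6}; p there: w6:F. ✗
w6: no successors, so ◇p fails. ✗
w7: no successors, so ◇p fails. ✗
— 1 world.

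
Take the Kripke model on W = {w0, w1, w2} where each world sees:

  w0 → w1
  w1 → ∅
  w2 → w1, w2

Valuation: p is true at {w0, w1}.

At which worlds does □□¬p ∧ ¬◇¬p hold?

w0: □□¬p is T, ¬◇¬p is T. ✓
w1: □□¬p is T, ¬◇¬p is T. ✓
w2: □□¬p is F, ¬◇¬p is F. ✗

{w0, w1}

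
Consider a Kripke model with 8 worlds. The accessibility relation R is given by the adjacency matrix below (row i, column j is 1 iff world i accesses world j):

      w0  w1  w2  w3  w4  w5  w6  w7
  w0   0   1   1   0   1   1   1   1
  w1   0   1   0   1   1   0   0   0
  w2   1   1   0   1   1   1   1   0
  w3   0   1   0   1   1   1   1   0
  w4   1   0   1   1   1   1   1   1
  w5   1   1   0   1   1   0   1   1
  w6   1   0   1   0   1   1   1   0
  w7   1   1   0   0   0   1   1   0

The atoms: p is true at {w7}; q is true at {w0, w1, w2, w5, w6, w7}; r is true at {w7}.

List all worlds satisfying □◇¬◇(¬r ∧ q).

w0: successors {w1, w2, w4, w5, w6, w7}; ◇¬◇(¬r ∧ q) there: w1:F, w2:F, w4:F, w5:F, w6:F, w7:F. ✗
w1: successors {w1, w3, w4}; ◇¬◇(¬r ∧ q) there: w1:F, w3:F, w4:F. ✗
w2: successors {w0, w1, w3, w4, w5, w6}; ◇¬◇(¬r ∧ q) there: w0:F, w1:F, w3:F, w4:F, w5:F, w6:F. ✗
w3: successors {w1, w3, w4, w5, w6}; ◇¬◇(¬r ∧ q) there: w1:F, w3:F, w4:F, w5:F, w6:F. ✗
w4: successors {w0, w2, w3, w4, w5, w6, w7}; ◇¬◇(¬r ∧ q) there: w0:F, w2:F, w3:F, w4:F, w5:F, w6:F, w7:F. ✗
w5: successors {w0, w1, w3, w4, w6, w7}; ◇¬◇(¬r ∧ q) there: w0:F, w1:F, w3:F, w4:F, w6:F, w7:F. ✗
w6: successors {w0, w2, w4, w5, w6}; ◇¬◇(¬r ∧ q) there: w0:F, w2:F, w4:F, w5:F, w6:F. ✗
w7: successors {w0, w1, w5, w6}; ◇¬◇(¬r ∧ q) there: w0:F, w1:F, w5:F, w6:F. ✗

∅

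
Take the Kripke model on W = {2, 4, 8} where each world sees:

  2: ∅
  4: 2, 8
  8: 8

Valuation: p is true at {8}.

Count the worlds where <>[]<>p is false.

2: no successors, so <>[]<>p fails. ✗
4: successors {2, 8}; []<>p there: 2:T, 8:T. ✓
8: successors {8}; []<>p there: 8:T. ✓
Satisfying worlds: {4, 8}.
So <>[]<>p fails at the other 1 world.

1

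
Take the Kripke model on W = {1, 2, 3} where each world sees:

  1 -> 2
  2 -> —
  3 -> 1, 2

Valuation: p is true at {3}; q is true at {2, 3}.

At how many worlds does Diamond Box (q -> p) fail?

1: successors {2}; Box (q -> p) there: 2:T. ✓
2: no successors, so Diamond Box (q -> p) fails. ✗
3: successors {1, 2}; Box (q -> p) there: 1:F, 2:T. ✓
Satisfying worlds: {1, 3}.
So Diamond Box (q -> p) fails at the other 1 world.

1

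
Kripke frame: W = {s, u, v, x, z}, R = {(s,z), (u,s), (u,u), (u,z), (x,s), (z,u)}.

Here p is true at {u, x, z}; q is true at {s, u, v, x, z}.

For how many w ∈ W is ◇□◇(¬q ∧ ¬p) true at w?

s: successors {z}; □◇(¬q ∧ ¬p) there: z:F. ✗
u: successors {s, u, z}; □◇(¬q ∧ ¬p) there: s:F, u:F, z:F. ✗
v: no successors, so ◇□◇(¬q ∧ ¬p) fails. ✗
x: successors {s}; □◇(¬q ∧ ¬p) there: s:F. ✗
z: successors {u}; □◇(¬q ∧ ¬p) there: u:F. ✗
Satisfying worlds: ∅.

0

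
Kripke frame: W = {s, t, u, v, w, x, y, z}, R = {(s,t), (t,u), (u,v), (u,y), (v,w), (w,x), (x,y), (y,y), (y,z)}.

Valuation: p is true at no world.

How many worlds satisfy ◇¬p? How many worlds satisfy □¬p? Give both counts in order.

For ◇¬p:
s: successors {t}; ¬p there: t:T. ✓
t: successors {u}; ¬p there: u:T. ✓
u: successors {v, y}; ¬p there: v:T, y:T. ✓
v: successors {w}; ¬p there: w:T. ✓
w: successors {x}; ¬p there: x:T. ✓
x: successors {y}; ¬p there: y:T. ✓
y: successors {y, z}; ¬p there: y:T, z:T. ✓
z: no successors, so ◇¬p fails. ✗
— 7 worlds.
For □¬p:
s: successors {t}; ¬p there: t:T. ✓
t: successors {u}; ¬p there: u:T. ✓
u: successors {v, y}; ¬p there: v:T, y:T. ✓
v: successors {w}; ¬p there: w:T. ✓
w: successors {x}; ¬p there: x:T. ✓
x: successors {y}; ¬p there: y:T. ✓
y: successors {y, z}; ¬p there: y:T, z:T. ✓
z: no successors, so □¬p holds vacuously. ✓
— 8 worlds.

7 and 8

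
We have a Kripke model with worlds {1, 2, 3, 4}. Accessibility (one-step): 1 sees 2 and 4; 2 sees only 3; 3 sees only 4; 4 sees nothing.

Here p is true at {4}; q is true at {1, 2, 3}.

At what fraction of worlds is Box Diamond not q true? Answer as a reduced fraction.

1: successors {2, 4}; Diamond not q there: 2:F, 4:F. ✗
2: successors {3}; Diamond not q there: 3:T. ✓
3: successors {4}; Diamond not q there: 4:F. ✗
4: no successors, so Box Diamond not q holds vacuously. ✓
That's 2 of 4 worlds, so 2/4 = 1/2.

1/2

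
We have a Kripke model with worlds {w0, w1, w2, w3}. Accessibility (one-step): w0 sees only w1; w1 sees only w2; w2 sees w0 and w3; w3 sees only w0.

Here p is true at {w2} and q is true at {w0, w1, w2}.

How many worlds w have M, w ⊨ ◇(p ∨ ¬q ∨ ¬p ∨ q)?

4

w0: successors {w1}; p ∨ ¬q ∨ ¬p ∨ q there: w1:T. ✓
w1: successors {w2}; p ∨ ¬q ∨ ¬p ∨ q there: w2:T. ✓
w2: successors {w0, w3}; p ∨ ¬q ∨ ¬p ∨ q there: w0:T, w3:T. ✓
w3: successors {w0}; p ∨ ¬q ∨ ¬p ∨ q there: w0:T. ✓
Satisfying worlds: {w0, w1, w2, w3}.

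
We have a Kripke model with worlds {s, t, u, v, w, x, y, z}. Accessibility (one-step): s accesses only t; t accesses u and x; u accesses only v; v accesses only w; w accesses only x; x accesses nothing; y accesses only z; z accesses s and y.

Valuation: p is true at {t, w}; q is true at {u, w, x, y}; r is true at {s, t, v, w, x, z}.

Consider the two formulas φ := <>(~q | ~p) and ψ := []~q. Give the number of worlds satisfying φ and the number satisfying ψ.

6 and 4

For <>(~q | ~p):
s: successors {t}; ~q | ~p there: t:T. ✓
t: successors {u, x}; ~q | ~p there: u:T, x:T. ✓
u: successors {v}; ~q | ~p there: v:T. ✓
v: successors {w}; ~q | ~p there: w:F. ✗
w: successors {x}; ~q | ~p there: x:T. ✓
x: no successors, so <>(~q | ~p) fails. ✗
y: successors {z}; ~q | ~p there: z:T. ✓
z: successors {s, y}; ~q | ~p there: s:T, y:T. ✓
— 6 worlds.
For []~q:
s: successors {t}; ~q there: t:T. ✓
t: successors {u, x}; ~q there: u:F, x:F. ✗
u: successors {v}; ~q there: v:T. ✓
v: successors {w}; ~q there: w:F. ✗
w: successors {x}; ~q there: x:F. ✗
x: no successors, so []~q holds vacuously. ✓
y: successors {z}; ~q there: z:T. ✓
z: successors {s, y}; ~q there: s:T, y:F. ✗
— 4 worlds.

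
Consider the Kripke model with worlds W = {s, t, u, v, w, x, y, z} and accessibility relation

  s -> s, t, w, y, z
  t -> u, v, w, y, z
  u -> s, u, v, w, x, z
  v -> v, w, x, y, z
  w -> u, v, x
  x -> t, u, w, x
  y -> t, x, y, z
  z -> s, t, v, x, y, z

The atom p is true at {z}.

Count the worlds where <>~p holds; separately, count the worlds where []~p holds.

For <>~p:
s: successors {s, t, w, y, z}; ~p there: s:T, t:T, w:T, y:T, z:F. ✓
t: successors {u, v, w, y, z}; ~p there: u:T, v:T, w:T, y:T, z:F. ✓
u: successors {s, u, v, w, x, z}; ~p there: s:T, u:T, v:T, w:T, x:T, z:F. ✓
v: successors {v, w, x, y, z}; ~p there: v:T, w:T, x:T, y:T, z:F. ✓
w: successors {u, v, x}; ~p there: u:T, v:T, x:T. ✓
x: successors {t, u, w, x}; ~p there: t:T, u:T, w:T, x:T. ✓
y: successors {t, x, y, z}; ~p there: t:T, x:T, y:T, z:F. ✓
z: successors {s, t, v, x, y, z}; ~p there: s:T, t:T, v:T, x:T, y:T, z:F. ✓
— 8 worlds.
For []~p:
s: successors {s, t, w, y, z}; ~p there: s:T, t:T, w:T, y:T, z:F. ✗
t: successors {u, v, w, y, z}; ~p there: u:T, v:T, w:T, y:T, z:F. ✗
u: successors {s, u, v, w, x, z}; ~p there: s:T, u:T, v:T, w:T, x:T, z:F. ✗
v: successors {v, w, x, y, z}; ~p there: v:T, w:T, x:T, y:T, z:F. ✗
w: successors {u, v, x}; ~p there: u:T, v:T, x:T. ✓
x: successors {t, u, w, x}; ~p there: t:T, u:T, w:T, x:T. ✓
y: successors {t, x, y, z}; ~p there: t:T, x:T, y:T, z:F. ✗
z: successors {s, t, v, x, y, z}; ~p there: s:T, t:T, v:T, x:T, y:T, z:F. ✗
— 2 worlds.

8 and 2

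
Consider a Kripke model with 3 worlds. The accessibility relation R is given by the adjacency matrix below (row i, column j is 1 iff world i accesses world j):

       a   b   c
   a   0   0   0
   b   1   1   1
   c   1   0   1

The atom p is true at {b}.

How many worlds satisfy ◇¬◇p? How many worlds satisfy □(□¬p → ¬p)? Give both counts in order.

2 and 3

For ◇¬◇p:
a: no successors, so ◇¬◇p fails. ✗
b: successors {a, b, c}; ¬◇p there: a:T, b:F, c:T. ✓
c: successors {a, c}; ¬◇p there: a:T, c:T. ✓
— 2 worlds.
For □(□¬p → ¬p):
a: no successors, so □(□¬p → ¬p) holds vacuously. ✓
b: successors {a, b, c}; □¬p → ¬p there: a:T, b:T, c:T. ✓
c: successors {a, c}; □¬p → ¬p there: a:T, c:T. ✓
— 3 worlds.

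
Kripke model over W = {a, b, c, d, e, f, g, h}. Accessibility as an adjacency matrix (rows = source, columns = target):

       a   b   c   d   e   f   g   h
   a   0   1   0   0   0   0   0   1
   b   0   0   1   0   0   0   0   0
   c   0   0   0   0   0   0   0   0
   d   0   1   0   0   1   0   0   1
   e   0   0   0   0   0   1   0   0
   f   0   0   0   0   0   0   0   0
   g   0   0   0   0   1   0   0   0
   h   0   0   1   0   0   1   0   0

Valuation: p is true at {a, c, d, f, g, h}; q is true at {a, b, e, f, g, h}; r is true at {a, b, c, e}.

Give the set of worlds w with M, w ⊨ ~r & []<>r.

{f}

a: ~r is F, []<>r is T. ✗
b: ~r is F, []<>r is F. ✗
c: ~r is F, []<>r is T. ✗
d: ~r is T, []<>r is F. ✗
e: ~r is F, []<>r is F. ✗
f: ~r is T, []<>r is T. ✓
g: ~r is T, []<>r is F. ✗
h: ~r is T, []<>r is F. ✗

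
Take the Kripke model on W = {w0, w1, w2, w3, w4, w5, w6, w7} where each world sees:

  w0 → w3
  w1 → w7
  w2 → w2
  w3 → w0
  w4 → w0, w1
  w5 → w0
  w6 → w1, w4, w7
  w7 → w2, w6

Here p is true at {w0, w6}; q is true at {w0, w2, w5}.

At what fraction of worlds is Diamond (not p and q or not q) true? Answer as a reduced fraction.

w0: successors {w3}; not p and q or not q there: w3:T. ✓
w1: successors {w7}; not p and q or not q there: w7:T. ✓
w2: successors {w2}; not p and q or not q there: w2:T. ✓
w3: successors {w0}; not p and q or not q there: w0:F. ✗
w4: successors {w0, w1}; not p and q or not q there: w0:F, w1:T. ✓
w5: successors {w0}; not p and q or not q there: w0:F. ✗
w6: successors {w1, w4, w7}; not p and q or not q there: w1:T, w4:T, w7:T. ✓
w7: successors {w2, w6}; not p and q or not q there: w2:T, w6:T. ✓
That's 6 of 8 worlds, so 6/8 = 3/4.

3/4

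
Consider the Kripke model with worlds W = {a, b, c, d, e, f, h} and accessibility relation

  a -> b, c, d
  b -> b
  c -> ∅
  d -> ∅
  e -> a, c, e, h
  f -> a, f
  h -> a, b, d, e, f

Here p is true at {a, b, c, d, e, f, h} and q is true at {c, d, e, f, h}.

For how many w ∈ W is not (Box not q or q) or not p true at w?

1

a: not (Box not q or q) is T, not p is F. ✓
b: not (Box not q or q) is F, not p is F. ✗
c: not (Box not q or q) is F, not p is F. ✗
d: not (Box not q or q) is F, not p is F. ✗
e: not (Box not q or q) is F, not p is F. ✗
f: not (Box not q or q) is F, not p is F. ✗
h: not (Box not q or q) is F, not p is F. ✗
Satisfying worlds: {a}.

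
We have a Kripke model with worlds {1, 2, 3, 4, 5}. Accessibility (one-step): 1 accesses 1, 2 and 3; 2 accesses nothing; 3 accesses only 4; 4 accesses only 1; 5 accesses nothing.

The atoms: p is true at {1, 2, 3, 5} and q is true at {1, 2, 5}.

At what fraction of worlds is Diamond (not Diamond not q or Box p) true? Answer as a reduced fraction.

3/5

1: successors {1, 2, 3}; not Diamond not q or Box p there: 1:T, 2:T, 3:F. ✓
2: no successors, so Diamond (not Diamond not q or Box p) fails. ✗
3: successors {4}; not Diamond not q or Box p there: 4:T. ✓
4: successors {1}; not Diamond not q or Box p there: 1:T. ✓
5: no successors, so Diamond (not Diamond not q or Box p) fails. ✗
That's 3 of 5 worlds, so 3/5.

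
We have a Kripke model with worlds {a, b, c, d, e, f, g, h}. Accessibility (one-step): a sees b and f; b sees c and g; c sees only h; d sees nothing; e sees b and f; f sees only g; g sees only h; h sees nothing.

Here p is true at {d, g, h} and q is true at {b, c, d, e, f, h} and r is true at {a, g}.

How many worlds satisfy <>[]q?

a: successors {b, f}; []q there: b:F, f:F. ✗
b: successors {c, g}; []q there: c:T, g:T. ✓
c: successors {h}; []q there: h:T. ✓
d: no successors, so <>[]q fails. ✗
e: successors {b, f}; []q there: b:F, f:F. ✗
f: successors {g}; []q there: g:T. ✓
g: successors {h}; []q there: h:T. ✓
h: no successors, so <>[]q fails. ✗
Satisfying worlds: {b, c, f, g}.

4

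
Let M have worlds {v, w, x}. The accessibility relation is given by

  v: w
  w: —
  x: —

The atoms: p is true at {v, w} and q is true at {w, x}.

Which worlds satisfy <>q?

{v}

v: successors {w}; q there: w:T. ✓
w: no successors, so <>q fails. ✗
x: no successors, so <>q fails. ✗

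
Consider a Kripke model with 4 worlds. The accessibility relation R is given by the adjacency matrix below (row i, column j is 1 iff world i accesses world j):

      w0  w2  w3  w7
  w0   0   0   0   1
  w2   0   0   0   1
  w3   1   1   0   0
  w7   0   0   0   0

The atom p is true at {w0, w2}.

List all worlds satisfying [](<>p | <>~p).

{w3, w7}

w0: successors {w7}; <>p | <>~p there: w7:F. ✗
w2: successors {w7}; <>p | <>~p there: w7:F. ✗
w3: successors {w0, w2}; <>p | <>~p there: w0:T, w2:T. ✓
w7: no successors, so [](<>p | <>~p) holds vacuously. ✓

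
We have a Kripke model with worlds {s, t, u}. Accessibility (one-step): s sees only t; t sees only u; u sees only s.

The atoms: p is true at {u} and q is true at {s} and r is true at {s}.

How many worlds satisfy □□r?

s: successors {t}; □r there: t:F. ✗
t: successors {u}; □r there: u:T. ✓
u: successors {s}; □r there: s:F. ✗
Satisfying worlds: {t}.

1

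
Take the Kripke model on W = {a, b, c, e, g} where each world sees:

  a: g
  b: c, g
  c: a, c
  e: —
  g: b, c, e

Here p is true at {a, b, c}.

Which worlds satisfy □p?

a: successors {g}; p there: g:F. ✗
b: successors {c, g}; p there: c:T, g:F. ✗
c: successors {a, c}; p there: a:T, c:T. ✓
e: no successors, so □p holds vacuously. ✓
g: successors {b, c, e}; p there: b:T, c:T, e:F. ✗

{c, e}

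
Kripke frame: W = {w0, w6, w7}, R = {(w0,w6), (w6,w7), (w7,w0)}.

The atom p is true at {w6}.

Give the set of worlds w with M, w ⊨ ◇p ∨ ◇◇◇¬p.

{w0, w7}

w0: ◇p is T, ◇◇◇¬p is T. ✓
w6: ◇p is F, ◇◇◇¬p is F. ✗
w7: ◇p is F, ◇◇◇¬p is T. ✓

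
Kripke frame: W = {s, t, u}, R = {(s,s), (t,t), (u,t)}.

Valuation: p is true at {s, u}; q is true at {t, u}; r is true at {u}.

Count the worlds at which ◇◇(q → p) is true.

1

s: successors {s}; ◇(q → p) there: s:T. ✓
t: successors {t}; ◇(q → p) there: t:F. ✗
u: successors {t}; ◇(q → p) there: t:F. ✗
Satisfying worlds: {s}.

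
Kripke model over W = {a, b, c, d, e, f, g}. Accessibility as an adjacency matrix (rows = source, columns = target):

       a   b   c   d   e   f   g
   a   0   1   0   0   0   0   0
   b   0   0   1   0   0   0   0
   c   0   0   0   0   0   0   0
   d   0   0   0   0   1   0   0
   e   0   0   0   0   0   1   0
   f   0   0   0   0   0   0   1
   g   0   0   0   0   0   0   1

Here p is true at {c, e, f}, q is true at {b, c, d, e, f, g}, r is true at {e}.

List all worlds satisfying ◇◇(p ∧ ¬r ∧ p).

{a, d}

a: successors {b}; ◇(p ∧ ¬r ∧ p) there: b:T. ✓
b: successors {c}; ◇(p ∧ ¬r ∧ p) there: c:F. ✗
c: no successors, so ◇◇(p ∧ ¬r ∧ p) fails. ✗
d: successors {e}; ◇(p ∧ ¬r ∧ p) there: e:T. ✓
e: successors {f}; ◇(p ∧ ¬r ∧ p) there: f:F. ✗
f: successors {g}; ◇(p ∧ ¬r ∧ p) there: g:F. ✗
g: successors {g}; ◇(p ∧ ¬r ∧ p) there: g:F. ✗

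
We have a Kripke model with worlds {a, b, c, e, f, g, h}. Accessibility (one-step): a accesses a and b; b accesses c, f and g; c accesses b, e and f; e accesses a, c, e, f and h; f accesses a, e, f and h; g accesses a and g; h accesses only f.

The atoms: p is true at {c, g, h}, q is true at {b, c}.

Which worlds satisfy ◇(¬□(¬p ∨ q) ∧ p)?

{b, g}

a: successors {a, b}; ¬□(¬p ∨ q) ∧ p there: a:F, b:F. ✗
b: successors {c, f, g}; ¬□(¬p ∨ q) ∧ p there: c:F, f:F, g:T. ✓
c: successors {b, e, f}; ¬□(¬p ∨ q) ∧ p there: b:F, e:F, f:F. ✗
e: successors {a, c, e, f, h}; ¬□(¬p ∨ q) ∧ p there: a:F, c:F, e:F, f:F, h:F. ✗
f: successors {a, e, f, h}; ¬□(¬p ∨ q) ∧ p there: a:F, e:F, f:F, h:F. ✗
g: successors {a, g}; ¬□(¬p ∨ q) ∧ p there: a:F, g:T. ✓
h: successors {f}; ¬□(¬p ∨ q) ∧ p there: f:F. ✗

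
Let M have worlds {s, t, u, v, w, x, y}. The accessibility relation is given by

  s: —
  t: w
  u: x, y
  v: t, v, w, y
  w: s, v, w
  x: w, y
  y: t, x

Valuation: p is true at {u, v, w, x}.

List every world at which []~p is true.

{s}

s: no successors, so []~p holds vacuously. ✓
t: successors {w}; ~p there: w:F. ✗
u: successors {x, y}; ~p there: x:F, y:T. ✗
v: successors {t, v, w, y}; ~p there: t:T, v:F, w:F, y:T. ✗
w: successors {s, v, w}; ~p there: s:T, v:F, w:F. ✗
x: successors {w, y}; ~p there: w:F, y:T. ✗
y: successors {t, x}; ~p there: t:T, x:F. ✗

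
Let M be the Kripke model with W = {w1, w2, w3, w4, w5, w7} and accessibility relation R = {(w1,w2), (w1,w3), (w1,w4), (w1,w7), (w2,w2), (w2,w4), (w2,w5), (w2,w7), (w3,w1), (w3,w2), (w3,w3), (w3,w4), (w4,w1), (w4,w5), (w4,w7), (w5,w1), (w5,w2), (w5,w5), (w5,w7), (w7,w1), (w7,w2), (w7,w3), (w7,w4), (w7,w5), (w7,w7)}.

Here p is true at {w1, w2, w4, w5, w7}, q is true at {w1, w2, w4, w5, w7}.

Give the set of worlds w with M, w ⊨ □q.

{w2, w4, w5}

w1: successors {w2, w3, w4, w7}; q there: w2:T, w3:F, w4:T, w7:T. ✗
w2: successors {w2, w4, w5, w7}; q there: w2:T, w4:T, w5:T, w7:T. ✓
w3: successors {w1, w2, w3, w4}; q there: w1:T, w2:T, w3:F, w4:T. ✗
w4: successors {w1, w5, w7}; q there: w1:T, w5:T, w7:T. ✓
w5: successors {w1, w2, w5, w7}; q there: w1:T, w2:T, w5:T, w7:T. ✓
w7: successors {w1, w2, w3, w4, w5, w7}; q there: w1:T, w2:T, w3:F, w4:T, w5:T, w7:T. ✗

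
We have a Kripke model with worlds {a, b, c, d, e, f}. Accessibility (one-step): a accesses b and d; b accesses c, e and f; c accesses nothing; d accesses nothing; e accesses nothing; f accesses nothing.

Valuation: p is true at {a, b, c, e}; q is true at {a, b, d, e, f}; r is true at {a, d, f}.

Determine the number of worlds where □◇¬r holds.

a: successors {b, d}; ◇¬r there: b:T, d:F. ✗
b: successors {c, e, f}; ◇¬r there: c:F, e:F, f:F. ✗
c: no successors, so □◇¬r holds vacuously. ✓
d: no successors, so □◇¬r holds vacuously. ✓
e: no successors, so □◇¬r holds vacuously. ✓
f: no successors, so □◇¬r holds vacuously. ✓
Satisfying worlds: {c, d, e, f}.

4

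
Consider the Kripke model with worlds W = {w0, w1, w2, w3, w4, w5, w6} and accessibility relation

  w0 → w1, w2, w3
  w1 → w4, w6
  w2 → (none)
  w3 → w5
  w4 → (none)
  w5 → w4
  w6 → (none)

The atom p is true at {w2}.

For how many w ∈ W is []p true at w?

3

w0: successors {w1, w2, w3}; p there: w1:F, w2:T, w3:F. ✗
w1: successors {w4, w6}; p there: w4:F, w6:F. ✗
w2: no successors, so []p holds vacuously. ✓
w3: successors {w5}; p there: w5:F. ✗
w4: no successors, so []p holds vacuously. ✓
w5: successors {w4}; p there: w4:F. ✗
w6: no successors, so []p holds vacuously. ✓
Satisfying worlds: {w2, w4, w6}.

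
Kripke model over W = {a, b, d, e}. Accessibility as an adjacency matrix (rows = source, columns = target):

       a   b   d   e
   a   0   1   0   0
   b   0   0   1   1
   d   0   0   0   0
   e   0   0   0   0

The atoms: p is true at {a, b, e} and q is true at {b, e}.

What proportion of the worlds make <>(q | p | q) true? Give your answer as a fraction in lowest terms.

a: successors {b}; q | p | q there: b:T. ✓
b: successors {d, e}; q | p | q there: d:F, e:T. ✓
d: no successors, so <>(q | p | q) fails. ✗
e: no successors, so <>(q | p | q) fails. ✗
That's 2 of 4 worlds, so 2/4 = 1/2.

1/2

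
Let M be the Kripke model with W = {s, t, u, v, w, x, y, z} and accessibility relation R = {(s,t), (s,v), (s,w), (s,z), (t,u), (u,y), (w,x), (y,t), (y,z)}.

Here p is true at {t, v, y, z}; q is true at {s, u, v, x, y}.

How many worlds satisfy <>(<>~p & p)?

2

s: successors {t, v, w, z}; <>~p & p there: t:T, v:F, w:F, z:F. ✓
t: successors {u}; <>~p & p there: u:F. ✗
u: successors {y}; <>~p & p there: y:F. ✗
v: no successors, so <>(<>~p & p) fails. ✗
w: successors {x}; <>~p & p there: x:F. ✗
x: no successors, so <>(<>~p & p) fails. ✗
y: successors {t, z}; <>~p & p there: t:T, z:F. ✓
z: no successors, so <>(<>~p & p) fails. ✗
Satisfying worlds: {s, y}.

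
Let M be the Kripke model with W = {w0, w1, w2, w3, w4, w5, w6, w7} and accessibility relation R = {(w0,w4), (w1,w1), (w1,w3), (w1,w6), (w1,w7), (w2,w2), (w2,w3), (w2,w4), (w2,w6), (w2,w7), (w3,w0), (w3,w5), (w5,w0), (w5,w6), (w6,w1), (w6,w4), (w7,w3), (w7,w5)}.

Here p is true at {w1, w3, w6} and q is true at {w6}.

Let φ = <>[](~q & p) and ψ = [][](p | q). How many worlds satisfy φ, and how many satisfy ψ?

For <>[](~q & p):
w0: successors {w4}; [](~q & p) there: w4:T. ✓
w1: successors {w1, w3, w6, w7}; [](~q & p) there: w1:F, w3:F, w6:F, w7:F. ✗
w2: successors {w2, w3, w4, w6, w7}; [](~q & p) there: w2:F, w3:F, w4:T, w6:F, w7:F. ✓
w3: successors {w0, w5}; [](~q & p) there: w0:F, w5:F. ✗
w4: no successors, so <>[](~q & p) fails. ✗
w5: successors {w0, w6}; [](~q & p) there: w0:F, w6:F. ✗
w6: successors {w1, w4}; [](~q & p) there: w1:F, w4:T. ✓
w7: successors {w3, w5}; [](~q & p) there: w3:F, w5:F. ✗
— 3 worlds.
For [][](p | q):
w0: successors {w4}; [](p | q) there: w4:T. ✓
w1: successors {w1, w3, w6, w7}; [](p | q) there: w1:F, w3:F, w6:F, w7:F. ✗
w2: successors {w2, w3, w4, w6, w7}; [](p | q) there: w2:F, w3:F, w4:T, w6:F, w7:F. ✗
w3: successors {w0, w5}; [](p | q) there: w0:F, w5:F. ✗
w4: no successors, so [][](p | q) holds vacuously. ✓
w5: successors {w0, w6}; [](p | q) there: w0:F, w6:F. ✗
w6: successors {w1, w4}; [](p | q) there: w1:F, w4:T. ✗
w7: successors {w3, w5}; [](p | q) there: w3:F, w5:F. ✗
— 2 worlds.

3 and 2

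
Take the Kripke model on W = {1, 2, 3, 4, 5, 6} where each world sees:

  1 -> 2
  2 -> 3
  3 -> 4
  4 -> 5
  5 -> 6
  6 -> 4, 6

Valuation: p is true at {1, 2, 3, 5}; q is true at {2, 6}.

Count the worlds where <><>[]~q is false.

2

1: successors {2}; <>[]~q there: 2:T. ✓
2: successors {3}; <>[]~q there: 3:T. ✓
3: successors {4}; <>[]~q there: 4:F. ✗
4: successors {5}; <>[]~q there: 5:F. ✗
5: successors {6}; <>[]~q there: 6:T. ✓
6: successors {4, 6}; <>[]~q there: 4:F, 6:T. ✓
Satisfying worlds: {1, 2, 5, 6}.
So <><>[]~q fails at the other 2 worlds.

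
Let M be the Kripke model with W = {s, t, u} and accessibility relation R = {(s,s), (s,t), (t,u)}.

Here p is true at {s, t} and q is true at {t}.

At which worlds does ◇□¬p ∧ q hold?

s: ◇□¬p is T, q is F. ✗
t: ◇□¬p is T, q is T. ✓
u: ◇□¬p is F, q is F. ✗

{t}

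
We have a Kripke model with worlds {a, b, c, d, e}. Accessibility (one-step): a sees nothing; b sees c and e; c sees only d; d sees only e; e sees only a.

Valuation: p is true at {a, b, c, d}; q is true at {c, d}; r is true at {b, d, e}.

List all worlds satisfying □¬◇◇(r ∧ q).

a: no successors, so □¬◇◇(r ∧ q) holds vacuously. ✓
b: successors {c, e}; ¬◇◇(r ∧ q) there: c:T, e:T. ✓
c: successors {d}; ¬◇◇(r ∧ q) there: d:T. ✓
d: successors {e}; ¬◇◇(r ∧ q) there: e:T. ✓
e: successors {a}; ¬◇◇(r ∧ q) there: a:T. ✓

{a, b, c, d, e}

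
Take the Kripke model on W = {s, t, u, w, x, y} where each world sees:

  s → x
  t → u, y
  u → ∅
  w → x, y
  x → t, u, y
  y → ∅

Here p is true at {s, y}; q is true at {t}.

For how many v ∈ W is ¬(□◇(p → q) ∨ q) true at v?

2

s: □◇(p → q) ∨ q is T. ✗
t: □◇(p → q) ∨ q is T. ✗
u: □◇(p → q) ∨ q is T. ✗
w: □◇(p → q) ∨ q is F. ✓
x: □◇(p → q) ∨ q is F. ✓
y: □◇(p → q) ∨ q is T. ✗
Satisfying worlds: {w, x}.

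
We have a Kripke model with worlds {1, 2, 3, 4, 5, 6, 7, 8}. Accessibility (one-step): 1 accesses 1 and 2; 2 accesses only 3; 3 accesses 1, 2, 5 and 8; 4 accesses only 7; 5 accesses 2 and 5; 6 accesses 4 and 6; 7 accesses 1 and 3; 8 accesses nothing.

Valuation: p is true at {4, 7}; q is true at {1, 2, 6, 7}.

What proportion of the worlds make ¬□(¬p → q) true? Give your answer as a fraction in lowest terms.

1/2

1: □(¬p → q) is T. ✗
2: □(¬p → q) is F. ✓
3: □(¬p → q) is F. ✓
4: □(¬p → q) is T. ✗
5: □(¬p → q) is F. ✓
6: □(¬p → q) is T. ✗
7: □(¬p → q) is F. ✓
8: □(¬p → q) is T. ✗
That's 4 of 8 worlds, so 4/8 = 1/2.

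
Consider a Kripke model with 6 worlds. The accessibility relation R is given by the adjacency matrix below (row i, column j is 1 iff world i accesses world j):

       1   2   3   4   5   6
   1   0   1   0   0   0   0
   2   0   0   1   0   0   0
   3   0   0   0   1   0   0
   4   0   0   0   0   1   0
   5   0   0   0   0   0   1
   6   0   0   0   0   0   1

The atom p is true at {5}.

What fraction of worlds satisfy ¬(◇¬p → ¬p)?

1: ◇¬p → ¬p is T. ✗
2: ◇¬p → ¬p is T. ✗
3: ◇¬p → ¬p is T. ✗
4: ◇¬p → ¬p is T. ✗
5: ◇¬p → ¬p is F. ✓
6: ◇¬p → ¬p is T. ✗
That's 1 of 6 worlds, so 1/6.

1/6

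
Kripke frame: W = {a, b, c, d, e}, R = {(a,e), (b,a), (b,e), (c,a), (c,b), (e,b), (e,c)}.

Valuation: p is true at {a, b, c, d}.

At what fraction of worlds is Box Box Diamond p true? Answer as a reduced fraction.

a: successors {e}; Box Diamond p there: e:T. ✓
b: successors {a, e}; Box Diamond p there: a:T, e:T. ✓
c: successors {a, b}; Box Diamond p there: a:T, b:F. ✗
d: no successors, so Box Box Diamond p holds vacuously. ✓
e: successors {b, c}; Box Diamond p there: b:F, c:F. ✗
That's 3 of 5 worlds, so 3/5.

3/5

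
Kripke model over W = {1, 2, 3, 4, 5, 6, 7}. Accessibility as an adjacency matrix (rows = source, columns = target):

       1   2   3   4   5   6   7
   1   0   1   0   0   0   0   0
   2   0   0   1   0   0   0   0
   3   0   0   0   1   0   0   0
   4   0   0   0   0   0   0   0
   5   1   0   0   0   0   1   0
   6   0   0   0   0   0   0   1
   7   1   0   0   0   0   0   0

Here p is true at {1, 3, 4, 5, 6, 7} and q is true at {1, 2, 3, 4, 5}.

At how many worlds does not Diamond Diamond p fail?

4

1: Diamond Diamond p is T. ✗
2: Diamond Diamond p is T. ✗
3: Diamond Diamond p is F. ✓
4: Diamond Diamond p is F. ✓
5: Diamond Diamond p is T. ✗
6: Diamond Diamond p is T. ✗
7: Diamond Diamond p is F. ✓
Satisfying worlds: {3, 4, 7}.
So not Diamond Diamond p fails at the other 4 worlds.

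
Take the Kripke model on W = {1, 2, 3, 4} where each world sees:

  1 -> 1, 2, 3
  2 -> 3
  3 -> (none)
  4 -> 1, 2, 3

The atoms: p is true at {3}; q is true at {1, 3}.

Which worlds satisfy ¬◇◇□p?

1: ◇◇□p is T. ✗
2: ◇◇□p is F. ✓
3: ◇◇□p is F. ✓
4: ◇◇□p is T. ✗

{2, 3}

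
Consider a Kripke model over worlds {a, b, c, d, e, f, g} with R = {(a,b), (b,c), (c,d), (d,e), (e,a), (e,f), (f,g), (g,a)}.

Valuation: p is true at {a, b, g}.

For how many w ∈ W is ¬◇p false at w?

4

a: ◇p is T. ✗
b: ◇p is F. ✓
c: ◇p is F. ✓
d: ◇p is F. ✓
e: ◇p is T. ✗
f: ◇p is T. ✗
g: ◇p is T. ✗
Satisfying worlds: {b, c, d}.
So ¬◇p fails at the other 4 worlds.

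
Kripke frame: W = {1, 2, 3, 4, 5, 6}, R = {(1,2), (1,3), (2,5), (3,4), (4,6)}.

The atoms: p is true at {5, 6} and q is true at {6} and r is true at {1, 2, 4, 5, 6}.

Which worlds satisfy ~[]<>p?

{1, 2, 4}

1: []<>p is F. ✓
2: []<>p is F. ✓
3: []<>p is T. ✗
4: []<>p is F. ✓
5: []<>p is T. ✗
6: []<>p is T. ✗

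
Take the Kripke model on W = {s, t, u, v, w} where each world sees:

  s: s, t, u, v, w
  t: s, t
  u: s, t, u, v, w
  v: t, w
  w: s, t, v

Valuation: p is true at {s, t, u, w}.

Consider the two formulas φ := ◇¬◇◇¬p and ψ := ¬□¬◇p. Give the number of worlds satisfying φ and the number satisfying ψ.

0 and 5

For ◇¬◇◇¬p:
s: successors {s, t, u, v, w}; ¬◇◇¬p there: s:F, t:F, u:F, v:F, w:F. ✗
t: successors {s, t}; ¬◇◇¬p there: s:F, t:F. ✗
u: successors {s, t, u, v, w}; ¬◇◇¬p there: s:F, t:F, u:F, v:F, w:F. ✗
v: successors {t, w}; ¬◇◇¬p there: t:F, w:F. ✗
w: successors {s, t, v}; ¬◇◇¬p there: s:F, t:F, v:F. ✗
— 0 worlds.
For ¬□¬◇p:
s: □¬◇p is F. ✓
t: □¬◇p is F. ✓
u: □¬◇p is F. ✓
v: □¬◇p is F. ✓
w: □¬◇p is F. ✓
— 5 worlds.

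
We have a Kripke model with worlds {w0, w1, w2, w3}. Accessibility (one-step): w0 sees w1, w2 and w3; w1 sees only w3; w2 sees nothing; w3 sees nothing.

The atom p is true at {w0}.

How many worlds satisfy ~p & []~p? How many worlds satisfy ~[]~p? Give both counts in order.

3 and 0

For ~p & []~p:
w0: ~p is F, []~p is T. ✗
w1: ~p is T, []~p is T. ✓
w2: ~p is T, []~p is T. ✓
w3: ~p is T, []~p is T. ✓
— 3 worlds.
For ~[]~p:
w0: []~p is T. ✗
w1: []~p is T. ✗
w2: []~p is T. ✗
w3: []~p is T. ✗
— 0 worlds.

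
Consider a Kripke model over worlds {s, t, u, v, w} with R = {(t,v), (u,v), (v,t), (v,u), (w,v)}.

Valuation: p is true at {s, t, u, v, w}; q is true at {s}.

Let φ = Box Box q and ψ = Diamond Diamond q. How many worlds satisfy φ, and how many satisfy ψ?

For Box Box q:
s: no successors, so Box Box q holds vacuously. ✓
t: successors {v}; Box q there: v:F. ✗
u: successors {v}; Box q there: v:F. ✗
v: successors {t, u}; Box q there: t:F, u:F. ✗
w: successors {v}; Box q there: v:F. ✗
— 1 world.
For Diamond Diamond q:
s: no successors, so Diamond Diamond q fails. ✗
t: successors {v}; Diamond q there: v:F. ✗
u: successors {v}; Diamond q there: v:F. ✗
v: successors {t, u}; Diamond q there: t:F, u:F. ✗
w: successors {v}; Diamond q there: v:F. ✗
— 0 worlds.

1 and 0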